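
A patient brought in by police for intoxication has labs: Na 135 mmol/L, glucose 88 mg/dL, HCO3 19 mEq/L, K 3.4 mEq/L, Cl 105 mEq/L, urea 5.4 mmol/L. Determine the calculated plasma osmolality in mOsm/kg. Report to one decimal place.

Calculated osmolality = 2·Na + glucose/18 + urea
= 2·135 + 88/18 + 5.4
= 270 + 4.89 + 5.40
= 280.29 mOsm/kg

280.3 mOsm/kg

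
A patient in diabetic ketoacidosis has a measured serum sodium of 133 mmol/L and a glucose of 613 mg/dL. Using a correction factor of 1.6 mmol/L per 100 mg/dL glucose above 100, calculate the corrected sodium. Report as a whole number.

141 mmol/L

Corrected Na = measured Na + 1.6 · (glucose − 100)/100
= 133 + 1.6 · (613 − 100)/100
= 133 + 8.2
= 141.2 mmol/L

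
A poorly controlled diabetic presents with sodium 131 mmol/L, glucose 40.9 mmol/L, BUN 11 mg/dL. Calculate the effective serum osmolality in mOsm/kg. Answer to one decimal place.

Effective osmolality excludes urea (freely permeant across cell membranes):
2·Na + glucose
= 2·131 + 40.9
= 262 + 40.9
= 302.9 mOsm/kg

302.9 mOsm/kg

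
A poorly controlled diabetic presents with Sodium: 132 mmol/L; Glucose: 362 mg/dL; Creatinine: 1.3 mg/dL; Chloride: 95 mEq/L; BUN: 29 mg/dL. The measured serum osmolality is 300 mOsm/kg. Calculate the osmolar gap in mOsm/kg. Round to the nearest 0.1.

Calculated osmolality = 2·Na + glucose/18 + BUN/2.8
= 2·132 + 362/18 + 29/2.8
= 264 + 20.11 + 10.36
= 294.47 mOsm/kg ≈ 294.5 mOsm/kg
Osmolar gap = measured − calculated = 300 − 294.5 = 5.5 mOsm/kg

5.5 mOsm/kg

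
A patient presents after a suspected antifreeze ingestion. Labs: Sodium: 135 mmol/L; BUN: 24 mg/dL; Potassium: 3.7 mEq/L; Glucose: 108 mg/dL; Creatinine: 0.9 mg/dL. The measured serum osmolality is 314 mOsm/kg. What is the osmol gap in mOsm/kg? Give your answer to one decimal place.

Calculated osmolality = 2·Na + glucose/18 + BUN/2.8
= 2·135 + 108/18 + 24/2.8
= 270 + 6 + 8.57
= 284.57 mOsm/kg ≈ 284.6 mOsm/kg
Osmolar gap = measured − calculated = 314 − 284.6 = 29.4 mOsm/kg

29.4 mOsm/kg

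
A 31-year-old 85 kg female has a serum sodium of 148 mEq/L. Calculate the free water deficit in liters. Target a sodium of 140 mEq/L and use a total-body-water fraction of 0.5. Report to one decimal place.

TBW = 0.5 · 85 = 42.5 L
Free water deficit = TBW · (Na/140 − 1)
= 42.5 · (148/140 − 1)
= 42.5 · 0.0571
= 2.43 L

2.4 L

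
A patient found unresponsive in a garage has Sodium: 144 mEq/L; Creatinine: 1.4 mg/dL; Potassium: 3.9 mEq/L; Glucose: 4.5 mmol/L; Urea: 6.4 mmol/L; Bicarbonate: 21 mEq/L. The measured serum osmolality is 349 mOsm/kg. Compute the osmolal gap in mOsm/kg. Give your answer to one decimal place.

50.1 mOsm/kg

Calculated osmolality = 2·Na + glucose + urea
= 2·144 + 4.5 + 6.4
= 288 + 4.50 + 6.40
= 298.9 mOsm/kg ≈ 298.9 mOsm/kg
Osmolar gap = measured − calculated = 349 − 298.9 = 50.1 mOsm/kg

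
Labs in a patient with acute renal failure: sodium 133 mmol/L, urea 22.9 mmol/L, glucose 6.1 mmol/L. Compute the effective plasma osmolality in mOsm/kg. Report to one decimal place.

272.1 mOsm/kg

Effective osmolality excludes urea (freely permeant across cell membranes):
2·Na + glucose
= 2·133 + 6.1
= 266 + 6.1
= 272.1 mOsm/kg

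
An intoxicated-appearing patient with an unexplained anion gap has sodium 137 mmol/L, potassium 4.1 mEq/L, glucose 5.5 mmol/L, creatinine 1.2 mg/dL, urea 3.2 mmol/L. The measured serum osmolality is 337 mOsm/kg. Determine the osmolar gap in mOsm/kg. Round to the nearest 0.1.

Calculated osmolality = 2·Na + glucose + urea
= 2·137 + 5.5 + 3.2
= 274 + 5.50 + 3.20
= 282.7 mOsm/kg ≈ 282.7 mOsm/kg
Osmolar gap = measured − calculated = 337 − 282.7 = 54.3 mOsm/kg

54.3 mOsm/kg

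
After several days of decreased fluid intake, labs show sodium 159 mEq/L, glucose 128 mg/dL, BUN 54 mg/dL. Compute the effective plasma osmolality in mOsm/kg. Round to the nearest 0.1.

325.1 mOsm/kg

Effective osmolality excludes urea (freely permeant across cell membranes):
2·Na + glucose/18
= 2·159 + 128/18
= 318 + 7.11
= 325.11 mOsm/kg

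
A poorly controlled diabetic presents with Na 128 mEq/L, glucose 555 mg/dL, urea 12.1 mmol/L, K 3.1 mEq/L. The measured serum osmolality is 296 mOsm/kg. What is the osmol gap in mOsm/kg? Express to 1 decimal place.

-2.9 mOsm/kg

Calculated osmolality = 2·Na + glucose/18 + urea
= 2·128 + 555/18 + 12.1
= 256 + 30.83 + 12.10
= 298.93 mOsm/kg ≈ 298.9 mOsm/kg
Osmolar gap = measured − calculated = 296 − 298.9 = -2.9 mOsm/kg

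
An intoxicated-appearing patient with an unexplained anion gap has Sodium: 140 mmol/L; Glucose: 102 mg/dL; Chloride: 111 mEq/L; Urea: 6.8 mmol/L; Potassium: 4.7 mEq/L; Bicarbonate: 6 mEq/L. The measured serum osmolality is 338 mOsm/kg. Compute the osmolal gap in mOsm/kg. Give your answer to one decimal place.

45.5 mOsm/kg

Calculated osmolality = 2·Na + glucose/18 + urea
= 2·140 + 102/18 + 6.8
= 280 + 5.67 + 6.80
= 292.47 mOsm/kg ≈ 292.5 mOsm/kg
Osmolar gap = measured − calculated = 338 − 292.5 = 45.5 mOsm/kg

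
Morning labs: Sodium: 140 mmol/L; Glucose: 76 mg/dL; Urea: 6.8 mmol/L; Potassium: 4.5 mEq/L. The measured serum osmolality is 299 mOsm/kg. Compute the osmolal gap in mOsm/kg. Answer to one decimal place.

8.0 mOsm/kg

Calculated osmolality = 2·Na + glucose/18 + urea
= 2·140 + 76/18 + 6.8
= 280 + 4.22 + 6.80
= 291.02 mOsm/kg ≈ 291.0 mOsm/kg
Osmolar gap = measured − calculated = 299 − 291.0 = 8.0 mOsm/kg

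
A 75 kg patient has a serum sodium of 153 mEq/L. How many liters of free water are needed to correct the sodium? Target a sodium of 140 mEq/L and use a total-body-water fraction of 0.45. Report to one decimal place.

3.1 L

TBW = 0.45 · 75 = 33.75 L
Free water deficit = TBW · (Na/140 − 1)
= 33.75 · (153/140 − 1)
= 33.75 · 0.0929
= 3.14 L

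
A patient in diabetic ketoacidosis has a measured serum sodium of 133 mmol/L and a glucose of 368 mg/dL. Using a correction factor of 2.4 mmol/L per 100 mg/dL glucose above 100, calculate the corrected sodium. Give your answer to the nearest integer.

Corrected Na = measured Na + 2.4 · (glucose − 100)/100
= 133 + 2.4 · (368 − 100)/100
= 133 + 6.4
= 139.4 mmol/L

139 mmol/L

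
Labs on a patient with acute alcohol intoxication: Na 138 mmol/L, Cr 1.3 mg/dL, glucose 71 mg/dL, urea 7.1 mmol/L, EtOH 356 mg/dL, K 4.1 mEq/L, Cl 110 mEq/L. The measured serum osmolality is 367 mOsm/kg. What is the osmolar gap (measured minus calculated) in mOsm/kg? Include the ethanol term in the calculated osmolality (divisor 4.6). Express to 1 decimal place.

Calculated osmolality = 2·Na + glucose/18 + urea + ethanol/4.6
= 2·138 + 71/18 + 7.1 + 356/4.6
= 276 + 3.94 + 7.10 + 77.39
= 364.43 mOsm/kg ≈ 364.4 mOsm/kg
Osmolar gap = measured − calculated = 367 − 364.4 = 2.6 mOsm/kg

2.6 mOsm/kg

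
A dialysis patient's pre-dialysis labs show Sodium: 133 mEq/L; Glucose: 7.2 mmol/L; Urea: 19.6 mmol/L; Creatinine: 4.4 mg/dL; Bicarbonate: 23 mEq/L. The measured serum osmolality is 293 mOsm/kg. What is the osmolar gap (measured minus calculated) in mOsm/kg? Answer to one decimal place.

0.2 mOsm/kg

Calculated osmolality = 2·Na + glucose + urea
= 2·133 + 7.2 + 19.6
= 266 + 7.20 + 19.60
= 292.8 mOsm/kg ≈ 292.8 mOsm/kg
Osmolar gap = measured − calculated = 293 − 292.8 = 0.2 mOsm/kg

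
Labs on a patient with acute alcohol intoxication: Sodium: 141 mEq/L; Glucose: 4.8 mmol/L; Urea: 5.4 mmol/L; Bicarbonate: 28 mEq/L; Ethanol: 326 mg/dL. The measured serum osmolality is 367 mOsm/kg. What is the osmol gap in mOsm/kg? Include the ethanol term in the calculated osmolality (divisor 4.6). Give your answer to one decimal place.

3.9 mOsm/kg

Calculated osmolality = 2·Na + glucose + urea + ethanol/4.6
= 2·141 + 4.8 + 5.4 + 326/4.6
= 282 + 4.80 + 5.40 + 70.87
= 363.07 mOsm/kg ≈ 363.1 mOsm/kg
Osmolar gap = measured − calculated = 367 − 363.1 = 3.9 mOsm/kg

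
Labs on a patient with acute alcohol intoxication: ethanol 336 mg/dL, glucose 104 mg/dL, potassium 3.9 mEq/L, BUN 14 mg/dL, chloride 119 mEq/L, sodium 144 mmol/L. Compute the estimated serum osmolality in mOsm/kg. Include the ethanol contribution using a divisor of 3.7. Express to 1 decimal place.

389.6 mOsm/kg

Calculated osmolality = 2·Na + glucose/18 + BUN/2.8 + ethanol/3.7
= 2·144 + 104/18 + 14/2.8 + 336/3.7
= 288 + 5.78 + 5 + 90.81
= 389.59 mOsm/kg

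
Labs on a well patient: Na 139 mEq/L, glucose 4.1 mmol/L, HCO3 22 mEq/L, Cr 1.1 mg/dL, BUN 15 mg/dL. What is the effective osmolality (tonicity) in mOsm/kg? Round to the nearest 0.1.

282.1 mOsm/kg

Effective osmolality excludes urea (freely permeant across cell membranes):
2·Na + glucose
= 2·139 + 4.1
= 278 + 4.1
= 282.1 mOsm/kg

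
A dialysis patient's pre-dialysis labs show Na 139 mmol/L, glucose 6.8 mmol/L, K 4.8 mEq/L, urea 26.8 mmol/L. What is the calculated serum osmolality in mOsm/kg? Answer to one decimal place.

Calculated osmolality = 2·Na + glucose + urea
= 2·139 + 6.8 + 26.8
= 278 + 6.80 + 26.80
= 311.6 mOsm/kg

311.6 mOsm/kg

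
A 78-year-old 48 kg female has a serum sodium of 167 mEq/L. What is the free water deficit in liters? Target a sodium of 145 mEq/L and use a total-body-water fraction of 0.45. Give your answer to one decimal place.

TBW = 0.45 · 48 = 21.6 L
Free water deficit = TBW · (Na/145 − 1)
= 21.6 · (167/145 − 1)
= 21.6 · 0.1517
= 3.28 L

3.3 L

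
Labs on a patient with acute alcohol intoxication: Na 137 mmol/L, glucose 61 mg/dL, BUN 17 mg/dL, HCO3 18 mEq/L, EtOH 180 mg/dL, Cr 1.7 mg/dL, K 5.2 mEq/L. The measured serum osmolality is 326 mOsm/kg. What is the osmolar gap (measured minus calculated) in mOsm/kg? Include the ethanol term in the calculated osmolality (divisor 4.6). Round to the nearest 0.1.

Calculated osmolality = 2·Na + glucose/18 + BUN/2.8 + ethanol/4.6
= 2·137 + 61/18 + 17/2.8 + 180/4.6
= 274 + 3.39 + 6.07 + 39.13
= 322.59 mOsm/kg ≈ 322.6 mOsm/kg
Osmolar gap = measured − calculated = 326 − 322.6 = 3.4 mOsm/kg

3.4 mOsm/kg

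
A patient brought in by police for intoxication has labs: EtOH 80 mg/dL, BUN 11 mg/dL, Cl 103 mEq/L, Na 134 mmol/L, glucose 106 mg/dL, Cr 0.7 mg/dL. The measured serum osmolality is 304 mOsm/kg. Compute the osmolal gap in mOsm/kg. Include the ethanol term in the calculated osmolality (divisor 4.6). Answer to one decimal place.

8.8 mOsm/kg

Calculated osmolality = 2·Na + glucose/18 + BUN/2.8 + ethanol/4.6
= 2·134 + 106/18 + 11/2.8 + 80/4.6
= 268 + 5.89 + 3.93 + 17.39
= 295.21 mOsm/kg ≈ 295.2 mOsm/kg
Osmolar gap = measured − calculated = 304 − 295.2 = 8.8 mOsm/kg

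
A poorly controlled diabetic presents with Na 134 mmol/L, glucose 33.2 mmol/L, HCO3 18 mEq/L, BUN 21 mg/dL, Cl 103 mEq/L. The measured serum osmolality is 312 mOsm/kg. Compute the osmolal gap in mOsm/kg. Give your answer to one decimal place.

Calculated osmolality = 2·Na + glucose + BUN/2.8
= 2·134 + 33.2 + 21/2.8
= 268 + 33.20 + 7.50
= 308.7 mOsm/kg ≈ 308.7 mOsm/kg
Osmolar gap = measured − calculated = 312 − 308.7 = 3.3 mOsm/kg

3.3 mOsm/kg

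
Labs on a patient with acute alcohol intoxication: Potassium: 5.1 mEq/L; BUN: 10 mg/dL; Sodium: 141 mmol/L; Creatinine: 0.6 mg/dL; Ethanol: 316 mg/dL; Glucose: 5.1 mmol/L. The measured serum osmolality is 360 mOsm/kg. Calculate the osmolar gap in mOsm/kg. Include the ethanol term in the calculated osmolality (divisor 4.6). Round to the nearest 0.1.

Calculated osmolality = 2·Na + glucose + BUN/2.8 + ethanol/4.6
= 2·141 + 5.1 + 10/2.8 + 316/4.6
= 282 + 5.10 + 3.57 + 68.70
= 359.37 mOsm/kg ≈ 359.4 mOsm/kg
Osmolar gap = measured − calculated = 360 − 359.4 = 0.6 mOsm/kg

0.6 mOsm/kg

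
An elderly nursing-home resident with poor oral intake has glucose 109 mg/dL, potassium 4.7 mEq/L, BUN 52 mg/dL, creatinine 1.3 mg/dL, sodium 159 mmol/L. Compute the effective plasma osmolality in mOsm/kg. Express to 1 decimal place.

324.1 mOsm/kg

Effective osmolality excludes urea (freely permeant across cell membranes):
2·Na + glucose/18
= 2·159 + 109/18
= 318 + 6.06
= 324.06 mOsm/kg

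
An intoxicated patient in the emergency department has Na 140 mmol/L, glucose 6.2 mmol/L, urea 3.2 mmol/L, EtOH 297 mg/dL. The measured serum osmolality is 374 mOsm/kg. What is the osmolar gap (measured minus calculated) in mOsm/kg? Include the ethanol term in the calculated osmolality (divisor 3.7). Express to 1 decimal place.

4.3 mOsm/kg

Calculated osmolality = 2·Na + glucose + urea + ethanol/3.7
= 2·140 + 6.2 + 3.2 + 297/3.7
= 280 + 6.20 + 3.20 + 80.27
= 369.67 mOsm/kg ≈ 369.7 mOsm/kg
Osmolar gap = measured − calculated = 374 − 369.7 = 4.3 mOsm/kg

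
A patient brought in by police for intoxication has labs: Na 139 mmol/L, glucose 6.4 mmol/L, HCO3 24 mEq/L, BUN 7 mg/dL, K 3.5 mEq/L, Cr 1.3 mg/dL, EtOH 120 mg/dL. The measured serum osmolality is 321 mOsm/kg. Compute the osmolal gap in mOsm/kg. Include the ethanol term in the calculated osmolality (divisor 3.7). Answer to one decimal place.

1.7 mOsm/kg

Calculated osmolality = 2·Na + glucose + BUN/2.8 + ethanol/3.7
= 2·139 + 6.4 + 7/2.8 + 120/3.7
= 278 + 6.40 + 2.50 + 32.43
= 319.33 mOsm/kg ≈ 319.3 mOsm/kg
Osmolar gap = measured − calculated = 321 − 319.3 = 1.7 mOsm/kg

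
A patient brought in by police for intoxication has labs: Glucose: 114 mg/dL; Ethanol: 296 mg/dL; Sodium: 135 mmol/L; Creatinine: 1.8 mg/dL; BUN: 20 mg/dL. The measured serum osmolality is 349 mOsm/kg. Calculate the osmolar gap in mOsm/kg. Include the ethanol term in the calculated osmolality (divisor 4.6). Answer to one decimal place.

Calculated osmolality = 2·Na + glucose/18 + BUN/2.8 + ethanol/4.6
= 2·135 + 114/18 + 20/2.8 + 296/4.6
= 270 + 6.33 + 7.14 + 64.35
= 347.82 mOsm/kg ≈ 347.8 mOsm/kg
Osmolar gap = measured − calculated = 349 − 347.8 = 1.2 mOsm/kg

1.2 mOsm/kg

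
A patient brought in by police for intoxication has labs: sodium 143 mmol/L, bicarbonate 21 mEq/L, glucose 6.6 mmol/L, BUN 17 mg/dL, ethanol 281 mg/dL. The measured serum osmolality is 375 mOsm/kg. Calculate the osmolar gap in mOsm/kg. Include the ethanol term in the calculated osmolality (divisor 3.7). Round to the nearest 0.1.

0.4 mOsm/kg

Calculated osmolality = 2·Na + glucose + BUN/2.8 + ethanol/3.7
= 2·143 + 6.6 + 17/2.8 + 281/3.7
= 286 + 6.60 + 6.07 + 75.95
= 374.62 mOsm/kg ≈ 374.6 mOsm/kg
Osmolar gap = measured − calculated = 375 − 374.6 = 0.4 mOsm/kg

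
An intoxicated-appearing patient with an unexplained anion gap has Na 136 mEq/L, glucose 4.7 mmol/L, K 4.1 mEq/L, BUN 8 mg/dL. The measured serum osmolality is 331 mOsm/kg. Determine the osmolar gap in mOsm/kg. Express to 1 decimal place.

51.4 mOsm/kg

Calculated osmolality = 2·Na + glucose + BUN/2.8
= 2·136 + 4.7 + 8/2.8
= 272 + 4.70 + 2.86
= 279.56 mOsm/kg ≈ 279.6 mOsm/kg
Osmolar gap = measured − calculated = 331 − 279.6 = 51.4 mOsm/kg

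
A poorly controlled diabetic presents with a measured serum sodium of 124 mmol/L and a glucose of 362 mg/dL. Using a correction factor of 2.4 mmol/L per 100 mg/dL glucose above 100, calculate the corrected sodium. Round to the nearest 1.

Corrected Na = measured Na + 2.4 · (glucose − 100)/100
= 124 + 2.4 · (362 − 100)/100
= 124 + 6.3
= 130.3 mmol/L

130 mmol/L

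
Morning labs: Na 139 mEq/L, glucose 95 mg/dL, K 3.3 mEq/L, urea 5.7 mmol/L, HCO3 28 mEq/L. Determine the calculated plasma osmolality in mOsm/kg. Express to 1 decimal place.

Calculated osmolality = 2·Na + glucose/18 + urea
= 2·139 + 95/18 + 5.7
= 278 + 5.28 + 5.70
= 288.98 mOsm/kg

289.0 mOsm/kg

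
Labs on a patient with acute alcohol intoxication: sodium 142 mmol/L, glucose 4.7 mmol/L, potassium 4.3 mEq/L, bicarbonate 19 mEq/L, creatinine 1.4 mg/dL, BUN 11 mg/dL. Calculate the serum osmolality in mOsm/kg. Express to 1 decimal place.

292.6 mOsm/kg

Calculated osmolality = 2·Na + glucose + BUN/2.8
= 2·142 + 4.7 + 11/2.8
= 284 + 4.70 + 3.93
= 292.63 mOsm/kg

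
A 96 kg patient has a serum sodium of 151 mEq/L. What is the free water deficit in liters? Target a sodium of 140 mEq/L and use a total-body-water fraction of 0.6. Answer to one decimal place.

4.5 L

TBW = 0.6 · 96 = 57.6 L
Free water deficit = TBW · (Na/140 − 1)
= 57.6 · (151/140 − 1)
= 57.6 · 0.0786
= 4.53 L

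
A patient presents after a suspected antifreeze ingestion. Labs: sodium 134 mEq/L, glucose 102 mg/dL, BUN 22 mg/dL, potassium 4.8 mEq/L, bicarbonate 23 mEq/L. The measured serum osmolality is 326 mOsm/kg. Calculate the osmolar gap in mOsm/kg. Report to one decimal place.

Calculated osmolality = 2·Na + glucose/18 + BUN/2.8
= 2·134 + 102/18 + 22/2.8
= 268 + 5.67 + 7.86
= 281.53 mOsm/kg ≈ 281.5 mOsm/kg
Osmolar gap = measured − calculated = 326 − 281.5 = 44.5 mOsm/kg

44.5 mOsm/kg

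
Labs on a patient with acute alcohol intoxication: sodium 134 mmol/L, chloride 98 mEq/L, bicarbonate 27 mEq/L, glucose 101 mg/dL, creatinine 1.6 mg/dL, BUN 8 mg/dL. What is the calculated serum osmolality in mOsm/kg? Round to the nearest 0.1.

Calculated osmolality = 2·Na + glucose/18 + BUN/2.8
= 2·134 + 101/18 + 8/2.8
= 268 + 5.61 + 2.86
= 276.47 mOsm/kg

276.5 mOsm/kg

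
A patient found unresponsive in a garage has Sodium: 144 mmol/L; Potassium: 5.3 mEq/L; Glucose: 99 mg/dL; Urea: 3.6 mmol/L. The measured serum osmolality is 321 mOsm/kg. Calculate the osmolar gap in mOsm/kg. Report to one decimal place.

23.9 mOsm/kg

Calculated osmolality = 2·Na + glucose/18 + urea
= 2·144 + 99/18 + 3.6
= 288 + 5.50 + 3.60
= 297.1 mOsm/kg ≈ 297.1 mOsm/kg
Osmolar gap = measured − calculated = 321 − 297.1 = 23.9 mOsm/kg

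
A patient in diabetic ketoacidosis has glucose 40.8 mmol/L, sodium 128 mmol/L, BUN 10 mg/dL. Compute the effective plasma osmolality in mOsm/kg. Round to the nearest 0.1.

296.8 mOsm/kg

Effective osmolality excludes urea (freely permeant across cell membranes):
2·Na + glucose
= 2·128 + 40.8
= 256 + 40.8
= 296.8 mOsm/kg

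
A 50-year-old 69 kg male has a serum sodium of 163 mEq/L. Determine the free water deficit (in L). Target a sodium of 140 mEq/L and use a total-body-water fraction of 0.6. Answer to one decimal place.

6.8 L

TBW = 0.6 · 69 = 41.4 L
Free water deficit = TBW · (Na/140 − 1)
= 41.4 · (163/140 − 1)
= 41.4 · 0.1643
= 6.8 L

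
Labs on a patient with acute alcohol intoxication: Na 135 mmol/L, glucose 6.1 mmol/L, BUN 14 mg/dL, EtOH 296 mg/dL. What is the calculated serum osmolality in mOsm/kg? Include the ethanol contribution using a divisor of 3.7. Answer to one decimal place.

361.1 mOsm/kg

Calculated osmolality = 2·Na + glucose + BUN/2.8 + ethanol/3.7
= 2·135 + 6.1 + 14/2.8 + 296/3.7
= 270 + 6.10 + 5 + 80
= 361.1 mOsm/kg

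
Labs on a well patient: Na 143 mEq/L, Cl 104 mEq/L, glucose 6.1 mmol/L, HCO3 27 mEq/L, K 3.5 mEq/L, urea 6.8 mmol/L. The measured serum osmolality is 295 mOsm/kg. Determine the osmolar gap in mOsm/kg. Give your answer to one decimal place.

-3.9 mOsm/kg

Calculated osmolality = 2·Na + glucose + urea
= 2·143 + 6.1 + 6.8
= 286 + 6.10 + 6.80
= 298.9 mOsm/kg ≈ 298.9 mOsm/kg
Osmolar gap = measured − calculated = 295 − 298.9 = -3.9 mOsm/kg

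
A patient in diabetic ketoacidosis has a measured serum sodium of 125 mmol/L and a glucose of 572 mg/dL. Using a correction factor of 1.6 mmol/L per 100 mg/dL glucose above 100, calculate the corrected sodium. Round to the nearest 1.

133 mmol/L

Corrected Na = measured Na + 1.6 · (glucose − 100)/100
= 125 + 1.6 · (572 − 100)/100
= 125 + 7.6
= 132.6 mmol/L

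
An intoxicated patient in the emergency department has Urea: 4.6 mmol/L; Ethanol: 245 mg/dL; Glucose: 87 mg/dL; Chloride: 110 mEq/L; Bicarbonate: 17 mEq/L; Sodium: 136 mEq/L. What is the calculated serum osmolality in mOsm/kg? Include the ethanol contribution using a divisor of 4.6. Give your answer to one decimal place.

Calculated osmolality = 2·Na + glucose/18 + urea + ethanol/4.6
= 2·136 + 87/18 + 4.6 + 245/4.6
= 272 + 4.83 + 4.60 + 53.26
= 334.69 mOsm/kg

334.7 mOsm/kg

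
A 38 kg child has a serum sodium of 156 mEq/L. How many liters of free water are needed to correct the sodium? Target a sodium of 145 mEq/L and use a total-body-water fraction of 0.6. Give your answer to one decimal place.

TBW = 0.6 · 38 = 22.8 L
Free water deficit = TBW · (Na/145 − 1)
= 22.8 · (156/145 − 1)
= 22.8 · 0.0759
= 1.73 L

1.7 L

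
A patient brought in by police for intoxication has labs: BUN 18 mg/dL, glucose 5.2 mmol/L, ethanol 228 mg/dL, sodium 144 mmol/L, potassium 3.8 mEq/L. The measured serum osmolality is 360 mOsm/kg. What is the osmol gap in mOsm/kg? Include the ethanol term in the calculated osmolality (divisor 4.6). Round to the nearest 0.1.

10.8 mOsm/kg

Calculated osmolality = 2·Na + glucose + BUN/2.8 + ethanol/4.6
= 2·144 + 5.2 + 18/2.8 + 228/4.6
= 288 + 5.20 + 6.43 + 49.57
= 349.2 mOsm/kg ≈ 349.2 mOsm/kg
Osmolar gap = measured − calculated = 360 − 349.2 = 10.8 mOsm/kg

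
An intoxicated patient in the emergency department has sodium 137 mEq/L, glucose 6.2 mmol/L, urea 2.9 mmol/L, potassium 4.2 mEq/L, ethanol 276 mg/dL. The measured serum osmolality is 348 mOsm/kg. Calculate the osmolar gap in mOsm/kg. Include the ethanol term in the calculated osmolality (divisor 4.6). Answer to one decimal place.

Calculated osmolality = 2·Na + glucose + urea + ethanol/4.6
= 2·137 + 6.2 + 2.9 + 276/4.6
= 274 + 6.20 + 2.90 + 60
= 343.1 mOsm/kg ≈ 343.1 mOsm/kg
Osmolar gap = measured − calculated = 348 − 343.1 = 4.9 mOsm/kg

4.9 mOsm/kg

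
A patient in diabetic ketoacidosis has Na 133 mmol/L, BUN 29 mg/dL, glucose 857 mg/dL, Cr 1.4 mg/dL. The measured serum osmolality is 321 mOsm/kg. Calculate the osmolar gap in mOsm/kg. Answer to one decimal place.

-3.0 mOsm/kg

Calculated osmolality = 2·Na + glucose/18 + BUN/2.8
= 2·133 + 857/18 + 29/2.8
= 266 + 47.61 + 10.36
= 323.97 mOsm/kg ≈ 324.0 mOsm/kg
Osmolar gap = measured − calculated = 321 − 324.0 = -3.0 mOsm/kg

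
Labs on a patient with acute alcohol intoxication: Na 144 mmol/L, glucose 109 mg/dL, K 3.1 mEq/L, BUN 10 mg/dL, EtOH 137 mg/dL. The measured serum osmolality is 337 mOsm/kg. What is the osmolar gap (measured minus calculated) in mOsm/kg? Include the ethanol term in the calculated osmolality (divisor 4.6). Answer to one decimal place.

9.6 mOsm/kg

Calculated osmolality = 2·Na + glucose/18 + BUN/2.8 + ethanol/4.6
= 2·144 + 109/18 + 10/2.8 + 137/4.6
= 288 + 6.06 + 3.57 + 29.78
= 327.41 mOsm/kg ≈ 327.4 mOsm/kg
Osmolar gap = measured − calculated = 337 − 327.4 = 9.6 mOsm/kg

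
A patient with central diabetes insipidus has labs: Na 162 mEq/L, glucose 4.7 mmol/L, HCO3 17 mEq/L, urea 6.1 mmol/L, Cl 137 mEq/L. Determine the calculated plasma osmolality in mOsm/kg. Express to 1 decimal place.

Calculated osmolality = 2·Na + glucose + urea
= 2·162 + 4.7 + 6.1
= 324 + 4.70 + 6.10
= 334.8 mOsm/kg

334.8 mOsm/kg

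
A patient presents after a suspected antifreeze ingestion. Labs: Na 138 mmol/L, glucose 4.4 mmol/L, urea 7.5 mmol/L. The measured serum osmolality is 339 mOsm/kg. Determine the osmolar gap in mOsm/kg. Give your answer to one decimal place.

Calculated osmolality = 2·Na + glucose + urea
= 2·138 + 4.4 + 7.5
= 276 + 4.40 + 7.50
= 287.9 mOsm/kg ≈ 287.9 mOsm/kg
Osmolar gap = measured − calculated = 339 − 287.9 = 51.1 mOsm/kg

51.1 mOsm/kg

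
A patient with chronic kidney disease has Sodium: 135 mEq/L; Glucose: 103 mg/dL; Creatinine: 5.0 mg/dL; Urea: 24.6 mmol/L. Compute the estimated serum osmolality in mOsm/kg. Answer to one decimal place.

300.3 mOsm/kg

Calculated osmolality = 2·Na + glucose/18 + urea
= 2·135 + 103/18 + 24.6
= 270 + 5.72 + 24.60
= 300.32 mOsm/kg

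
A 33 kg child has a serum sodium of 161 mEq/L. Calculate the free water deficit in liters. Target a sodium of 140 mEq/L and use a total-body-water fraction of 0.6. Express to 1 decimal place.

3.0 L

TBW = 0.6 · 33 = 19.8 L
Free water deficit = TBW · (Na/140 − 1)
= 19.8 · (161/140 − 1)
= 19.8 · 0.15
= 2.97 L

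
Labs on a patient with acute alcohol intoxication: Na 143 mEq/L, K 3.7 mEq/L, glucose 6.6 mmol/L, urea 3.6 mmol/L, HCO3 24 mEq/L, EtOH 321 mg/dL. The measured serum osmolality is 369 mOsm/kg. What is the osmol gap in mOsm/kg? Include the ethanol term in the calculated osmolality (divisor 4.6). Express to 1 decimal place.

Calculated osmolality = 2·Na + glucose + urea + ethanol/4.6
= 2·143 + 6.6 + 3.6 + 321/4.6
= 286 + 6.60 + 3.60 + 69.78
= 365.98 mOsm/kg ≈ 366.0 mOsm/kg
Osmolar gap = measured − calculated = 369 − 366.0 = 3.0 mOsm/kg

3.0 mOsm/kg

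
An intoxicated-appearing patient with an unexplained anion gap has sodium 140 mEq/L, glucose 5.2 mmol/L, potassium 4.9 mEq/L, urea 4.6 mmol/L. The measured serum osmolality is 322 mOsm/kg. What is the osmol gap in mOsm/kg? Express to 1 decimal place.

32.2 mOsm/kg

Calculated osmolality = 2·Na + glucose + urea
= 2·140 + 5.2 + 4.6
= 280 + 5.20 + 4.60
= 289.8 mOsm/kg ≈ 289.8 mOsm/kg
Osmolar gap = measured − calculated = 322 − 289.8 = 32.2 mOsm/kg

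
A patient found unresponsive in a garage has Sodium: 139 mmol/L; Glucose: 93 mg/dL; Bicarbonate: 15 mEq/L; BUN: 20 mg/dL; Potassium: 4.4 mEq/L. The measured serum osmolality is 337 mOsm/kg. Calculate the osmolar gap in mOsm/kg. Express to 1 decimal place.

46.7 mOsm/kg

Calculated osmolality = 2·Na + glucose/18 + BUN/2.8
= 2·139 + 93/18 + 20/2.8
= 278 + 5.17 + 7.14
= 290.31 mOsm/kg ≈ 290.3 mOsm/kg
Osmolar gap = measured − calculated = 337 − 290.3 = 46.7 mOsm/kg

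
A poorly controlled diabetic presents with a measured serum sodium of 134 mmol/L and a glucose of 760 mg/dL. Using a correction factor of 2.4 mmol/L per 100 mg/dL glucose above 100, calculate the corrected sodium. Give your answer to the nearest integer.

Corrected Na = measured Na + 2.4 · (glucose − 100)/100
= 134 + 2.4 · (760 − 100)/100
= 134 + 15.8
= 149.8 mmol/L

150 mmol/L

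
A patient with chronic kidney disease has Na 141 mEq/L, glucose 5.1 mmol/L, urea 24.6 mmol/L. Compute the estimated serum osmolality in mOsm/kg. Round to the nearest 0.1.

Calculated osmolality = 2·Na + glucose + urea
= 2·141 + 5.1 + 24.6
= 282 + 5.10 + 24.60
= 311.7 mOsm/kg

311.7 mOsm/kg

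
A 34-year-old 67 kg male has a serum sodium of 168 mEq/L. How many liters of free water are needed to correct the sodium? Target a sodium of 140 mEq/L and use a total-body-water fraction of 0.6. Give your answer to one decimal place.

8.0 L

TBW = 0.6 · 67 = 40.2 L
Free water deficit = TBW · (Na/140 − 1)
= 40.2 · (168/140 − 1)
= 40.2 · 0.2
= 8.04 L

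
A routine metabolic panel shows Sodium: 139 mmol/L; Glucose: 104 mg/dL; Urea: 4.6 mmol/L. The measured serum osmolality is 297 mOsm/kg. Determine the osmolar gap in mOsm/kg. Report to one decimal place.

8.6 mOsm/kg

Calculated osmolality = 2·Na + glucose/18 + urea
= 2·139 + 104/18 + 4.6
= 278 + 5.78 + 4.60
= 288.38 mOsm/kg ≈ 288.4 mOsm/kg
Osmolar gap = measured − calculated = 297 − 288.4 = 8.6 mOsm/kg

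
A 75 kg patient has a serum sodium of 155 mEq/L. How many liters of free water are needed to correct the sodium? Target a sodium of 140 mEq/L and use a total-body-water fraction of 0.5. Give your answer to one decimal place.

TBW = 0.5 · 75 = 37.5 L
Free water deficit = TBW · (Na/140 − 1)
= 37.5 · (155/140 − 1)
= 37.5 · 0.1071
= 4.02 L

4.0 L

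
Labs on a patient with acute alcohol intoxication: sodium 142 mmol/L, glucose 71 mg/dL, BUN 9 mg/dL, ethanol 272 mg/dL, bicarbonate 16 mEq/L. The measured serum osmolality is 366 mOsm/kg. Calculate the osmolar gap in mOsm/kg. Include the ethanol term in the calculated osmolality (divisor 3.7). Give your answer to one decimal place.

Calculated osmolality = 2·Na + glucose/18 + BUN/2.8 + ethanol/3.7
= 2·142 + 71/18 + 9/2.8 + 272/3.7
= 284 + 3.94 + 3.21 + 73.51
= 364.66 mOsm/kg ≈ 364.7 mOsm/kg
Osmolar gap = measured − calculated = 366 − 364.7 = 1.3 mOsm/kg

1.3 mOsm/kg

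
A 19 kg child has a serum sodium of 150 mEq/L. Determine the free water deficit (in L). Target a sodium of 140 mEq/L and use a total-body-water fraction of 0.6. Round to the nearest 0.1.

0.8 L

TBW = 0.6 · 19 = 11.4 L
Free water deficit = TBW · (Na/140 − 1)
= 11.4 · (150/140 − 1)
= 11.4 · 0.0714
= 0.81 L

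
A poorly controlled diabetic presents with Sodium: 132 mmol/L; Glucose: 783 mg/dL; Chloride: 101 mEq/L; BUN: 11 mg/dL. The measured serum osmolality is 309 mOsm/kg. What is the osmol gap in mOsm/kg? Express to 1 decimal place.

Calculated osmolality = 2·Na + glucose/18 + BUN/2.8
= 2·132 + 783/18 + 11/2.8
= 264 + 43.50 + 3.93
= 311.43 mOsm/kg ≈ 311.4 mOsm/kg
Osmolar gap = measured − calculated = 309 − 311.4 = -2.4 mOsm/kg

-2.4 mOsm/kg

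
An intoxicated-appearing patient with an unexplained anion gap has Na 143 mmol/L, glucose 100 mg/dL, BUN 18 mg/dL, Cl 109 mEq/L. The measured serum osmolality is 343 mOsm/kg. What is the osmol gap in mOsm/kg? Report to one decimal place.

45.0 mOsm/kg

Calculated osmolality = 2·Na + glucose/18 + BUN/2.8
= 2·143 + 100/18 + 18/2.8
= 286 + 5.56 + 6.43
= 297.99 mOsm/kg ≈ 298.0 mOsm/kg
Osmolar gap = measured − calculated = 343 − 298.0 = 45.0 mOsm/kg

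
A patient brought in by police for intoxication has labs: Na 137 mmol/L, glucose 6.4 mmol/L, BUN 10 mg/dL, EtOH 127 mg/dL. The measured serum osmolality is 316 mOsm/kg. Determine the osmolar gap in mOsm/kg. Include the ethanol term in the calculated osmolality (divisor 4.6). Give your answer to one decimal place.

4.4 mOsm/kg

Calculated osmolality = 2·Na + glucose + BUN/2.8 + ethanol/4.6
= 2·137 + 6.4 + 10/2.8 + 127/4.6
= 274 + 6.40 + 3.57 + 27.61
= 311.58 mOsm/kg ≈ 311.6 mOsm/kg
Osmolar gap = measured − calculated = 316 − 311.6 = 4.4 mOsm/kg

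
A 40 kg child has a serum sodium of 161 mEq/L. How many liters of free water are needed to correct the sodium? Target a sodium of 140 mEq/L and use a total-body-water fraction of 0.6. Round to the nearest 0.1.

3.6 L

TBW = 0.6 · 40 = 24 L
Free water deficit = TBW · (Na/140 − 1)
= 24 · (161/140 − 1)
= 24 · 0.15
= 3.6 L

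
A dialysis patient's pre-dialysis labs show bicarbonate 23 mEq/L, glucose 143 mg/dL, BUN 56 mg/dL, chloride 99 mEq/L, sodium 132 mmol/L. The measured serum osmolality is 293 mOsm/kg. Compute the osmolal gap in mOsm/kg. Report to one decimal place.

Calculated osmolality = 2·Na + glucose/18 + BUN/2.8
= 2·132 + 143/18 + 56/2.8
= 264 + 7.94 + 20
= 291.94 mOsm/kg ≈ 291.9 mOsm/kg
Osmolar gap = measured − calculated = 293 − 291.9 = 1.1 mOsm/kg

1.1 mOsm/kg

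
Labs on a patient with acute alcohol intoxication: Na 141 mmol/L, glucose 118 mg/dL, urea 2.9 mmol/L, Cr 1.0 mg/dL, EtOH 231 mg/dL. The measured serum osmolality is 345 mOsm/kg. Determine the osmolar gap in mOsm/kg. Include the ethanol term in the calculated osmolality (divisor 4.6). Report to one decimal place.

3.3 mOsm/kg

Calculated osmolality = 2·Na + glucose/18 + urea + ethanol/4.6
= 2·141 + 118/18 + 2.9 + 231/4.6
= 282 + 6.56 + 2.90 + 50.22
= 341.68 mOsm/kg ≈ 341.7 mOsm/kg
Osmolar gap = measured − calculated = 345 − 341.7 = 3.3 mOsm/kg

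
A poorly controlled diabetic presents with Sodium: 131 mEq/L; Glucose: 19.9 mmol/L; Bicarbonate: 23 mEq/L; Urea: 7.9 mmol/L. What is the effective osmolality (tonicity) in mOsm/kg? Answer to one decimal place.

Effective osmolality excludes urea (freely permeant across cell membranes):
2·Na + glucose
= 2·131 + 19.9
= 262 + 19.9
= 281.9 mOsm/kg

281.9 mOsm/kg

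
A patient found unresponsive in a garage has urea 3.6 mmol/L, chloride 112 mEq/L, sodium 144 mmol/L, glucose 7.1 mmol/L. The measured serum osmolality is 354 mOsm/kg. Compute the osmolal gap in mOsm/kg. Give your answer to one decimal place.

Calculated osmolality = 2·Na + glucose + urea
= 2·144 + 7.1 + 3.6
= 288 + 7.10 + 3.60
= 298.7 mOsm/kg ≈ 298.7 mOsm/kg
Osmolar gap = measured − calculated = 354 − 298.7 = 55.3 mOsm/kg

55.3 mOsm/kg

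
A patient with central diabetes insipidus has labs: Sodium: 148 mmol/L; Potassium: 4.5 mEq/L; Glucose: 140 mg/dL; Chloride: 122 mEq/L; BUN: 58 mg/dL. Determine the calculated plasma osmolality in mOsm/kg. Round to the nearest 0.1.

Calculated osmolality = 2·Na + glucose/18 + BUN/2.8
= 2·148 + 140/18 + 58/2.8
= 296 + 7.78 + 20.71
= 324.49 mOsm/kg

324.5 mOsm/kg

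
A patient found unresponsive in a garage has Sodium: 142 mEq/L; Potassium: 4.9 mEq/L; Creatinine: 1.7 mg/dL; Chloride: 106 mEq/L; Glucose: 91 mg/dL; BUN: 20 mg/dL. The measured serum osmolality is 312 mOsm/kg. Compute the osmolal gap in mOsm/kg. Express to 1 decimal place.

Calculated osmolality = 2·Na + glucose/18 + BUN/2.8
= 2·142 + 91/18 + 20/2.8
= 284 + 5.06 + 7.14
= 296.2 mOsm/kg ≈ 296.2 mOsm/kg
Osmolar gap = measured − calculated = 312 − 296.2 = 15.8 mOsm/kg

15.8 mOsm/kg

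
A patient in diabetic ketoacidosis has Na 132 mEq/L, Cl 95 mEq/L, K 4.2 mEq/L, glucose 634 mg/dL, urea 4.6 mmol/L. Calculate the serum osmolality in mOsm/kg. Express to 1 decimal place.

Calculated osmolality = 2·Na + glucose/18 + urea
= 2·132 + 634/18 + 4.6
= 264 + 35.22 + 4.60
= 303.82 mOsm/kg

303.8 mOsm/kg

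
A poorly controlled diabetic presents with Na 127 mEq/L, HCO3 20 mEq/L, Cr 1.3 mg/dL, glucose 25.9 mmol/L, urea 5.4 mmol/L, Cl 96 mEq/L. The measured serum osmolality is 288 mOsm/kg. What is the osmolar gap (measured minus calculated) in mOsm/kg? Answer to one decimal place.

Calculated osmolality = 2·Na + glucose + urea
= 2·127 + 25.9 + 5.4
= 254 + 25.90 + 5.40
= 285.3 mOsm/kg ≈ 285.3 mOsm/kg
Osmolar gap = measured − calculated = 288 − 285.3 = 2.7 mOsm/kg

2.7 mOsm/kg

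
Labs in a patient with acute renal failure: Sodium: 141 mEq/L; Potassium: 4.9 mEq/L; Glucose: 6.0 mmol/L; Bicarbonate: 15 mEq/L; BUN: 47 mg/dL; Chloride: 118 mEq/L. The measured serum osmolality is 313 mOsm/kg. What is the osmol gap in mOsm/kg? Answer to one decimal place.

8.2 mOsm/kg

Calculated osmolality = 2·Na + glucose + BUN/2.8
= 2·141 + 6 + 47/2.8
= 282 + 6 + 16.79
= 304.79 mOsm/kg ≈ 304.8 mOsm/kg
Osmolar gap = measured − calculated = 313 − 304.8 = 8.2 mOsm/kg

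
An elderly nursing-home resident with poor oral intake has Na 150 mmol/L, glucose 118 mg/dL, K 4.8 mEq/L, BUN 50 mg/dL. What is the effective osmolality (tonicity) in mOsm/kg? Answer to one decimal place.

306.6 mOsm/kg

Effective osmolality excludes urea (freely permeant across cell membranes):
2·Na + glucose/18
= 2·150 + 118/18
= 300 + 6.56
= 306.56 mOsm/kg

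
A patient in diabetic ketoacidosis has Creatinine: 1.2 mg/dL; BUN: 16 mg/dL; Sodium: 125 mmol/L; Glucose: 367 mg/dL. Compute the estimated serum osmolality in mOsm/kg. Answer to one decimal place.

276.1 mOsm/kg

Calculated osmolality = 2·Na + glucose/18 + BUN/2.8
= 2·125 + 367/18 + 16/2.8
= 250 + 20.39 + 5.71
= 276.1 mOsm/kg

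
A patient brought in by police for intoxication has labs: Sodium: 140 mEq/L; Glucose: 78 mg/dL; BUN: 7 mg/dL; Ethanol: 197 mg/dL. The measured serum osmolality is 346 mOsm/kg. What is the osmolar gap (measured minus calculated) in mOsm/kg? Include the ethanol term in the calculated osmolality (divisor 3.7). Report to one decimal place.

Calculated osmolality = 2·Na + glucose/18 + BUN/2.8 + ethanol/3.7
= 2·140 + 78/18 + 7/2.8 + 197/3.7
= 280 + 4.33 + 2.50 + 53.24
= 340.07 mOsm/kg ≈ 340.1 mOsm/kg
Osmolar gap = measured − calculated = 346 − 340.1 = 5.9 mOsm/kg

5.9 mOsm/kg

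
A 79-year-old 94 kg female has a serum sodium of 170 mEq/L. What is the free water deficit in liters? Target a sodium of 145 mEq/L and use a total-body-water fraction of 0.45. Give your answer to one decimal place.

TBW = 0.45 · 94 = 42.3 L
Free water deficit = TBW · (Na/145 − 1)
= 42.3 · (170/145 − 1)
= 42.3 · 0.1724
= 7.29 L

7.3 L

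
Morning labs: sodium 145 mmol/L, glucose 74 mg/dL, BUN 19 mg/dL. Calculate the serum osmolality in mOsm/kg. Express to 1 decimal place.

Calculated osmolality = 2·Na + glucose/18 + BUN/2.8
= 2·145 + 74/18 + 19/2.8
= 290 + 4.11 + 6.79
= 300.9 mOsm/kg

300.9 mOsm/kg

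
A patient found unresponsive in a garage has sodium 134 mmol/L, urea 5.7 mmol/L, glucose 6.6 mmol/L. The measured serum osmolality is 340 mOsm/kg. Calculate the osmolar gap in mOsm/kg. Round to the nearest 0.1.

59.7 mOsm/kg

Calculated osmolality = 2·Na + glucose + urea
= 2·134 + 6.6 + 5.7
= 268 + 6.60 + 5.70
= 280.3 mOsm/kg ≈ 280.3 mOsm/kg
Osmolar gap = measured − calculated = 340 − 280.3 = 59.7 mOsm/kg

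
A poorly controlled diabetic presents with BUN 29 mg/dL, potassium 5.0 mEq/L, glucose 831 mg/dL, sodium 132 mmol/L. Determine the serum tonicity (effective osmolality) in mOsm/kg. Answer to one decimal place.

Effective osmolality excludes urea (freely permeant across cell membranes):
2·Na + glucose/18
= 2·132 + 831/18
= 264 + 46.17
= 310.17 mOsm/kg

310.2 mOsm/kg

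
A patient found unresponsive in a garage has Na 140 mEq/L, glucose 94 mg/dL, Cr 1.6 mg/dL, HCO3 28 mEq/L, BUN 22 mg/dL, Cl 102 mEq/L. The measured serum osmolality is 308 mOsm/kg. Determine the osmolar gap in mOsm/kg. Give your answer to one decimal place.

14.9 mOsm/kg

Calculated osmolality = 2·Na + glucose/18 + BUN/2.8
= 2·140 + 94/18 + 22/2.8
= 280 + 5.22 + 7.86
= 293.08 mOsm/kg ≈ 293.1 mOsm/kg
Osmolar gap = measured − calculated = 308 − 293.1 = 14.9 mOsm/kg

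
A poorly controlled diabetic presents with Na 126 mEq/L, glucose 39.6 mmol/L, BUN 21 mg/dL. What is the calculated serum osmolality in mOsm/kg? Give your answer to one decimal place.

Calculated osmolality = 2·Na + glucose + BUN/2.8
= 2·126 + 39.6 + 21/2.8
= 252 + 39.60 + 7.50
= 299.1 mOsm/kg

299.1 mOsm/kg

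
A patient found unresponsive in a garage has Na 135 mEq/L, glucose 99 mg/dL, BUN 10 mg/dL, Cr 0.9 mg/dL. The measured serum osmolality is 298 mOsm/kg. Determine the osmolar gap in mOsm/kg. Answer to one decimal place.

18.9 mOsm/kg

Calculated osmolality = 2·Na + glucose/18 + BUN/2.8
= 2·135 + 99/18 + 10/2.8
= 270 + 5.50 + 3.57
= 279.07 mOsm/kg ≈ 279.1 mOsm/kg
Osmolar gap = measured − calculated = 298 − 279.1 = 18.9 mOsm/kg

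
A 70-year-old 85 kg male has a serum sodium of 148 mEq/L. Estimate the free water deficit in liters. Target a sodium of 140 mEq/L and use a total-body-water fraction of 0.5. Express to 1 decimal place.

2.4 L

TBW = 0.5 · 85 = 42.5 L
Free water deficit = TBW · (Na/140 − 1)
= 42.5 · (148/140 − 1)
= 42.5 · 0.0571
= 2.43 L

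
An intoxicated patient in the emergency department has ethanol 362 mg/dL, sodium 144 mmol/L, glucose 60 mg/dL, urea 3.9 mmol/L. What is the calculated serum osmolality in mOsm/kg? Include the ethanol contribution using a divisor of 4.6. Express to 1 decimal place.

Calculated osmolality = 2·Na + glucose/18 + urea + ethanol/4.6
= 2·144 + 60/18 + 3.9 + 362/4.6
= 288 + 3.33 + 3.90 + 78.70
= 373.93 mOsm/kg

373.9 mOsm/kg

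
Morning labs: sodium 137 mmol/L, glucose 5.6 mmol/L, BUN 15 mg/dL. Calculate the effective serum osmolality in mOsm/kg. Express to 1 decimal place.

Effective osmolality excludes urea (freely permeant across cell membranes):
2·Na + glucose
= 2·137 + 5.6
= 274 + 5.6
= 279.6 mOsm/kg

279.6 mOsm/kg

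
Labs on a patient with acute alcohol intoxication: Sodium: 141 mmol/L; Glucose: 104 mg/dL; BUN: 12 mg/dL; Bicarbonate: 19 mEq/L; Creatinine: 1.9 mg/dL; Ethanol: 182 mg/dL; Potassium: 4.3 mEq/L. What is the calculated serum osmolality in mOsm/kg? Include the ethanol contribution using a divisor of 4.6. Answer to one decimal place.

331.6 mOsm/kg

Calculated osmolality = 2·Na + glucose/18 + BUN/2.8 + ethanol/4.6
= 2·141 + 104/18 + 12/2.8 + 182/4.6
= 282 + 5.78 + 4.29 + 39.57
= 331.64 mOsm/kg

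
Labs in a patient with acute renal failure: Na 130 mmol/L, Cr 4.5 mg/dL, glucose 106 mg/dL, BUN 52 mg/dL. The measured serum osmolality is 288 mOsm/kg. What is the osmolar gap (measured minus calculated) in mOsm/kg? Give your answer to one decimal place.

3.5 mOsm/kg

Calculated osmolality = 2·Na + glucose/18 + BUN/2.8
= 2·130 + 106/18 + 52/2.8
= 260 + 5.89 + 18.57
= 284.46 mOsm/kg ≈ 284.5 mOsm/kg
Osmolar gap = measured − calculated = 288 − 284.5 = 3.5 mOsm/kg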